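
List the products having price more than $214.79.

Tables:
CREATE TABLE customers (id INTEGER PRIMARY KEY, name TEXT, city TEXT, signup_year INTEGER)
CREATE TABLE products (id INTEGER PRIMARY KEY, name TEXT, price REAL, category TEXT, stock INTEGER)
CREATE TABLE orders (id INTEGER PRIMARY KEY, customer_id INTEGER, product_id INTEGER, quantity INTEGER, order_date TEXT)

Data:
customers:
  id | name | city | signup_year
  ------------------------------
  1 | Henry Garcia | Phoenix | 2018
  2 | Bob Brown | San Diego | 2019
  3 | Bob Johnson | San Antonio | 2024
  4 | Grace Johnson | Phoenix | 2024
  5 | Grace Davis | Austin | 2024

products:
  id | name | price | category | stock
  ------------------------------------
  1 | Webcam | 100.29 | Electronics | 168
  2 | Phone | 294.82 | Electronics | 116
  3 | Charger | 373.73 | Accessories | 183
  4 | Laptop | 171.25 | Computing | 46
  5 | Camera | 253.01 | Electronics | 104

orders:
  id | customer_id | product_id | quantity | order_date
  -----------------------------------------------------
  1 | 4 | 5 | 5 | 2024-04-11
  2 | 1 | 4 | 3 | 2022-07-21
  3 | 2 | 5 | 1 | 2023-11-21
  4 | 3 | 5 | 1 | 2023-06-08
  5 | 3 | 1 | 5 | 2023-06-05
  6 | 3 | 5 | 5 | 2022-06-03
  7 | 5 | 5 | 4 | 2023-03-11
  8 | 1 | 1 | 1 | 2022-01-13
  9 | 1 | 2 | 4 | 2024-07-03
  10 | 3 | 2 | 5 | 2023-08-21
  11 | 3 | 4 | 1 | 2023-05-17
SELECT name, price FROM products WHERE price > 214.79

Execution result:
name | price
Phone | 294.82
Charger | 373.73
Camera | 253.01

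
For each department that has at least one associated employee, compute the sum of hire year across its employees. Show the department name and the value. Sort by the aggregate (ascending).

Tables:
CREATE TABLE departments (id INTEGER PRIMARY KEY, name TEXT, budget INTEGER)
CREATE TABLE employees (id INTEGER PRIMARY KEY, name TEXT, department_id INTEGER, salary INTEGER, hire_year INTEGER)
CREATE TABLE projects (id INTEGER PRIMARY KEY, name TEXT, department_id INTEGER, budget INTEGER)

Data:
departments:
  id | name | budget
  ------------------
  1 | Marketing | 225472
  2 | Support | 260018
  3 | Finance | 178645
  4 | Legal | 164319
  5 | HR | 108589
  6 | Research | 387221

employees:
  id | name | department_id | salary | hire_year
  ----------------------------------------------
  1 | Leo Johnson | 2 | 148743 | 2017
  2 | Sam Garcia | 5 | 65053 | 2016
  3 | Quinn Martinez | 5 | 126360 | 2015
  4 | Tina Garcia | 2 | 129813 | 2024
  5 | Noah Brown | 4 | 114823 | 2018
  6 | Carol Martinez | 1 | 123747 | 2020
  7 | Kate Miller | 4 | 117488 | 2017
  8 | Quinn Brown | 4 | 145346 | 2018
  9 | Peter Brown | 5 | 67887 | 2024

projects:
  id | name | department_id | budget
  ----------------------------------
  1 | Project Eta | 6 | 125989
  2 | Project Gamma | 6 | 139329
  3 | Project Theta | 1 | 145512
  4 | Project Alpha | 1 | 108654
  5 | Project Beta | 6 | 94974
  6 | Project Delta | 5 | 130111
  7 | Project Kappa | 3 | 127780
SELECT p.name, SUM(c.hire_year) AS sum_hire_year FROM employees c JOIN departments p ON c.department_id = p.id GROUP BY p.id, p.name ORDER BY sum_hire_year ASC

Execution result:
name | sum_hire_year
Marketing | 2020
Support | 4041
Legal | 6053
HR | 6055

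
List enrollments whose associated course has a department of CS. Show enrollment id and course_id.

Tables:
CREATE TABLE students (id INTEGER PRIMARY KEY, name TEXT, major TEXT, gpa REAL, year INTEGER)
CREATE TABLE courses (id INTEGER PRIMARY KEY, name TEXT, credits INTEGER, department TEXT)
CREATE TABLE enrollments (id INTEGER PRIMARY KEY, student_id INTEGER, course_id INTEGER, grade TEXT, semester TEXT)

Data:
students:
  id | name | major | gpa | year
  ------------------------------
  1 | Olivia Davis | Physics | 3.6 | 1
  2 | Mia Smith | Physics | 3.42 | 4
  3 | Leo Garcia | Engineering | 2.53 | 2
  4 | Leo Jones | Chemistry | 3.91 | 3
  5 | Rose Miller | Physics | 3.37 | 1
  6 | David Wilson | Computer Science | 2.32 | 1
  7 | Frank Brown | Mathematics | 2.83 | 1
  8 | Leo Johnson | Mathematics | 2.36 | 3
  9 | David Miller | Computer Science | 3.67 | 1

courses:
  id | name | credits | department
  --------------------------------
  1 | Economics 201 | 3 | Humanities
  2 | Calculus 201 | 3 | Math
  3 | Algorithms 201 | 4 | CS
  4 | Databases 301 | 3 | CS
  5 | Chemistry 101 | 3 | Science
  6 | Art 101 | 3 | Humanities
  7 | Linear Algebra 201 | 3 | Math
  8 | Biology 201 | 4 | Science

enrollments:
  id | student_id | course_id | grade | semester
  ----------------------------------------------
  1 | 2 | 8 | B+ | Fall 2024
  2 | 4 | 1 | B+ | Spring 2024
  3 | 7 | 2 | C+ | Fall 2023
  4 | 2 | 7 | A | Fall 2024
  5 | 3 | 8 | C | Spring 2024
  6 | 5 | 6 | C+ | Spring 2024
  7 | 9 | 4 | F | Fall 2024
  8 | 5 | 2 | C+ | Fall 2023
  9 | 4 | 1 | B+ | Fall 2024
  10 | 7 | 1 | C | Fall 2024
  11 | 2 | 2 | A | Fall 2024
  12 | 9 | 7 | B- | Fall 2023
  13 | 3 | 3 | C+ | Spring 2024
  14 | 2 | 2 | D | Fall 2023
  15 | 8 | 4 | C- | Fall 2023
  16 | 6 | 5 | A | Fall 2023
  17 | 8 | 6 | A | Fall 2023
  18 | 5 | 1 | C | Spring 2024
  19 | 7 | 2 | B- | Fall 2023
SELECT id, course_id FROM enrollments WHERE course_id IN (SELECT id FROM courses WHERE department = 'CS')

Execution result:
id | course_id
7 | 4
13 | 3
15 | 4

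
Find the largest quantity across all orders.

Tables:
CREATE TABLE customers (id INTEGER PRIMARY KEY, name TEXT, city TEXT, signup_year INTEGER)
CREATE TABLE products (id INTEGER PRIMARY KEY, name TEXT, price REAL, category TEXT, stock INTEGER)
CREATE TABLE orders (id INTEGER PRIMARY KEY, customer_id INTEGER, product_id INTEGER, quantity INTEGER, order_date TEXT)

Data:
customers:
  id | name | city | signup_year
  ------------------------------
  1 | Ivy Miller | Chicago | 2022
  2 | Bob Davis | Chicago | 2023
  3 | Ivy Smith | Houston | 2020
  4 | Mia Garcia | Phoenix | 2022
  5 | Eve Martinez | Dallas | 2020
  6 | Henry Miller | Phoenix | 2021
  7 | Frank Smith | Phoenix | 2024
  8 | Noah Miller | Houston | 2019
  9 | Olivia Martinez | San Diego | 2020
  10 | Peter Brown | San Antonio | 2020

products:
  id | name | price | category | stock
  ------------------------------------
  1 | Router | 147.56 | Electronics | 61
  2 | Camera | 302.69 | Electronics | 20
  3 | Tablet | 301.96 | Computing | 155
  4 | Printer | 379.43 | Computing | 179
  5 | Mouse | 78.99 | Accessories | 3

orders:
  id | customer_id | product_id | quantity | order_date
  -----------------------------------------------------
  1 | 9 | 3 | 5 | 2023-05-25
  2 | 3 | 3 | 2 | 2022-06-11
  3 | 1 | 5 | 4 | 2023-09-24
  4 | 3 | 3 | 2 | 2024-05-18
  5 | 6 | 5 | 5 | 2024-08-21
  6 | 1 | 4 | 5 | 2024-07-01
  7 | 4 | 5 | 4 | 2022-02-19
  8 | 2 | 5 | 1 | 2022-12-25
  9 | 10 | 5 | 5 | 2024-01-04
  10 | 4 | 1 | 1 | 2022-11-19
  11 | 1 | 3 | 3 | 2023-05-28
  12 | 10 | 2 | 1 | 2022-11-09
SELECT MAX(quantity) FROM orders

Execution result:
5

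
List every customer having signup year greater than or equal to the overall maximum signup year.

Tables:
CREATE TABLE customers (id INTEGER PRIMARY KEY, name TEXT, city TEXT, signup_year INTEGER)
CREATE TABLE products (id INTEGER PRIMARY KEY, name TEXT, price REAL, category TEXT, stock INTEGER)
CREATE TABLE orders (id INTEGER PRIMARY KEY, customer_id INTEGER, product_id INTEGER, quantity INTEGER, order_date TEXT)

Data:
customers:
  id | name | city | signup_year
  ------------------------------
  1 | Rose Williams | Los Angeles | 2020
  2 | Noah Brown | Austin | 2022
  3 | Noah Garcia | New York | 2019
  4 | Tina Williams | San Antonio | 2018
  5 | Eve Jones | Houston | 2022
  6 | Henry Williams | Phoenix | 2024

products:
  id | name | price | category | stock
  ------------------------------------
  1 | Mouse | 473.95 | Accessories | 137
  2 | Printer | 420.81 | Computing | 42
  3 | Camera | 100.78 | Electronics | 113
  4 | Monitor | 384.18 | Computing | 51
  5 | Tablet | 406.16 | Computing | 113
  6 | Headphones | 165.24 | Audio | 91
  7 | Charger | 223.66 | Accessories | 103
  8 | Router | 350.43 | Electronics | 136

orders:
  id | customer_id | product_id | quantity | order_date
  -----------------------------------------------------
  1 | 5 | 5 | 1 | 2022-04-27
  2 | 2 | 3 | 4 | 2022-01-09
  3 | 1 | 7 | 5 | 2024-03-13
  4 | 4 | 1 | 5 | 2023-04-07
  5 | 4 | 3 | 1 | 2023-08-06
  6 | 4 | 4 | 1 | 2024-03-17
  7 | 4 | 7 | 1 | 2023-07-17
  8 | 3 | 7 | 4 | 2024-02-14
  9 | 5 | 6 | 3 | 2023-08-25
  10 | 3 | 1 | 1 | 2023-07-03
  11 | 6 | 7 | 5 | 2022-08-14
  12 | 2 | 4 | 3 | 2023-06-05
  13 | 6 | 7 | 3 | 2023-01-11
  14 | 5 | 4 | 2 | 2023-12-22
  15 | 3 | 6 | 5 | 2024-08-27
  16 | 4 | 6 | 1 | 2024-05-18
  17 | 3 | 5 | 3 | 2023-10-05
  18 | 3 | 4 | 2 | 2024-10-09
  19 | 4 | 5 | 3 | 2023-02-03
SELECT name, signup_year FROM customers WHERE signup_year >= (SELECT MAX(signup_year) FROM customers)

Execution result:
name | signup_year
Henry Williams | 2024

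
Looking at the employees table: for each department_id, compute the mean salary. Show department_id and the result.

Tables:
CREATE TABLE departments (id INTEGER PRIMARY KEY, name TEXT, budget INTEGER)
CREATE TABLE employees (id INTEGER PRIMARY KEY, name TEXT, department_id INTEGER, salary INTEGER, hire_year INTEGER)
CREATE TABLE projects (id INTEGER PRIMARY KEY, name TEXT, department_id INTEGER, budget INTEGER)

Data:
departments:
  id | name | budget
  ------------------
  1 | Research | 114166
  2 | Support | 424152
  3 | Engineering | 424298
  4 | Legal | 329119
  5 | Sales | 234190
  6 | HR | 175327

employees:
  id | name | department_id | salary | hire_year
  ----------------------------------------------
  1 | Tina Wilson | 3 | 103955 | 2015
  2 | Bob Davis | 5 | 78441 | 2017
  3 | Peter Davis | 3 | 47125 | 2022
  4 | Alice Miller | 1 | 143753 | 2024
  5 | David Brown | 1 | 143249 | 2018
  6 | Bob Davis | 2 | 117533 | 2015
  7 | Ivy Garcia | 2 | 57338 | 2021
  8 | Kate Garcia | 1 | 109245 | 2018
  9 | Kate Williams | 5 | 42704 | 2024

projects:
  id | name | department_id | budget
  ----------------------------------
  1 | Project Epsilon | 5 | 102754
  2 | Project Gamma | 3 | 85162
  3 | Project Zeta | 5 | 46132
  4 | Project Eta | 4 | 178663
SELECT department_id, AVG(salary) AS avg_salary FROM employees GROUP BY department_id

Execution result:
department_id | avg_salary
1 | 132082.33
2 | 87435.50
3 | 75540.00
5 | 60572.50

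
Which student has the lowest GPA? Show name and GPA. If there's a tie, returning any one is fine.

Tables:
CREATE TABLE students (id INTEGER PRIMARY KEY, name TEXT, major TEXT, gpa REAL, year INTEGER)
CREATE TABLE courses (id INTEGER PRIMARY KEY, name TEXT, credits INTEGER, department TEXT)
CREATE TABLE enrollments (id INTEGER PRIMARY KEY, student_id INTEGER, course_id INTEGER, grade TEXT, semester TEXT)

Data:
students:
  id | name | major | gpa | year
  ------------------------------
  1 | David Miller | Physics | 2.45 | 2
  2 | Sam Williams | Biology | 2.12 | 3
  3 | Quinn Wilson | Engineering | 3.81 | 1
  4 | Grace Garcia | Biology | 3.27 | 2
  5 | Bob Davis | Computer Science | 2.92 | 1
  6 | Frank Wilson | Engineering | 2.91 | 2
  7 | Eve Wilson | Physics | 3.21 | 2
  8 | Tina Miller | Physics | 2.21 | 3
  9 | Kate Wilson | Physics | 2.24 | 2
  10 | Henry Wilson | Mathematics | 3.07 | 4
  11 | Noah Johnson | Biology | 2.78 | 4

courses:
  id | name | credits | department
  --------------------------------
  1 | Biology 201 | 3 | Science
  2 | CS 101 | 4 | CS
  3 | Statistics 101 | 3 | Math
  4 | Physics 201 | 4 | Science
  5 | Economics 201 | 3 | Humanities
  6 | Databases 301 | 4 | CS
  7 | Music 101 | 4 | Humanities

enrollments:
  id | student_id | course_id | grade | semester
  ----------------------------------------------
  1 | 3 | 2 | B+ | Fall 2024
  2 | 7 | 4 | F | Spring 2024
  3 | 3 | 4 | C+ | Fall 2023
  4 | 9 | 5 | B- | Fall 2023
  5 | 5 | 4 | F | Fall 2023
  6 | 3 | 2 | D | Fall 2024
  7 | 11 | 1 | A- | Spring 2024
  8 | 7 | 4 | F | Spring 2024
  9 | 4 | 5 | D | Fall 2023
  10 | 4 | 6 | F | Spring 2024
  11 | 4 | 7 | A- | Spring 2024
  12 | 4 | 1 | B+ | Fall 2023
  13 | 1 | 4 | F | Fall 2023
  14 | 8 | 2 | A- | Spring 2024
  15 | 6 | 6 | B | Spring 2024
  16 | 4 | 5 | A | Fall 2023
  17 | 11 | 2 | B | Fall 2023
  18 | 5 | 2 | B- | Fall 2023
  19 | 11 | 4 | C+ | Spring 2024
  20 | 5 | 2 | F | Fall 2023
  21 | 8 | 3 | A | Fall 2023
SELECT name, gpa FROM students ORDER BY gpa ASC LIMIT 1

Execution result:
name | gpa
Sam Williams | 2.12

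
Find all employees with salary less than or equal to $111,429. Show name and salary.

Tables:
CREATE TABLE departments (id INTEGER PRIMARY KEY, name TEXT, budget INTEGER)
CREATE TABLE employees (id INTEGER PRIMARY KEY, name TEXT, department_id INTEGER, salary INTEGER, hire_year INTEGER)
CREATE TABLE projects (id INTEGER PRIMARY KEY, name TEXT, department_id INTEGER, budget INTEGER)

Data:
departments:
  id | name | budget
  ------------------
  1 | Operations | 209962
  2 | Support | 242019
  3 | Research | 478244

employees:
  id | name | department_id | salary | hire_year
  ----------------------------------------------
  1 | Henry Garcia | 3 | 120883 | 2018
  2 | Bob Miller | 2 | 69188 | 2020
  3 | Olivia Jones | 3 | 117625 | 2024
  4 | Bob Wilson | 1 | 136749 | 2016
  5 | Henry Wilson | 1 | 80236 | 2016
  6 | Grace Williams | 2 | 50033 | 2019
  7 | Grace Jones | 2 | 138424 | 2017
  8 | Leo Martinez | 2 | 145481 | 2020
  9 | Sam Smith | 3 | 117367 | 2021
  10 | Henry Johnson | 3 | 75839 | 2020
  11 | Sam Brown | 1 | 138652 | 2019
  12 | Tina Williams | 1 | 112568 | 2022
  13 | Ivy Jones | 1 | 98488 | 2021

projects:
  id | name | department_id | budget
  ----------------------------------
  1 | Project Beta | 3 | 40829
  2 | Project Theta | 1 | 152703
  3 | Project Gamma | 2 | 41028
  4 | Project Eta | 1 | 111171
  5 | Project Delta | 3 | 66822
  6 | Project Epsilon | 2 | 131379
SELECT name, salary FROM employees WHERE salary <= 111429

Execution result:
name | salary
Bob Miller | 69188
Henry Wilson | 80236
Grace Williams | 50033
Henry Johnson | 75839
Ivy Jones | 98488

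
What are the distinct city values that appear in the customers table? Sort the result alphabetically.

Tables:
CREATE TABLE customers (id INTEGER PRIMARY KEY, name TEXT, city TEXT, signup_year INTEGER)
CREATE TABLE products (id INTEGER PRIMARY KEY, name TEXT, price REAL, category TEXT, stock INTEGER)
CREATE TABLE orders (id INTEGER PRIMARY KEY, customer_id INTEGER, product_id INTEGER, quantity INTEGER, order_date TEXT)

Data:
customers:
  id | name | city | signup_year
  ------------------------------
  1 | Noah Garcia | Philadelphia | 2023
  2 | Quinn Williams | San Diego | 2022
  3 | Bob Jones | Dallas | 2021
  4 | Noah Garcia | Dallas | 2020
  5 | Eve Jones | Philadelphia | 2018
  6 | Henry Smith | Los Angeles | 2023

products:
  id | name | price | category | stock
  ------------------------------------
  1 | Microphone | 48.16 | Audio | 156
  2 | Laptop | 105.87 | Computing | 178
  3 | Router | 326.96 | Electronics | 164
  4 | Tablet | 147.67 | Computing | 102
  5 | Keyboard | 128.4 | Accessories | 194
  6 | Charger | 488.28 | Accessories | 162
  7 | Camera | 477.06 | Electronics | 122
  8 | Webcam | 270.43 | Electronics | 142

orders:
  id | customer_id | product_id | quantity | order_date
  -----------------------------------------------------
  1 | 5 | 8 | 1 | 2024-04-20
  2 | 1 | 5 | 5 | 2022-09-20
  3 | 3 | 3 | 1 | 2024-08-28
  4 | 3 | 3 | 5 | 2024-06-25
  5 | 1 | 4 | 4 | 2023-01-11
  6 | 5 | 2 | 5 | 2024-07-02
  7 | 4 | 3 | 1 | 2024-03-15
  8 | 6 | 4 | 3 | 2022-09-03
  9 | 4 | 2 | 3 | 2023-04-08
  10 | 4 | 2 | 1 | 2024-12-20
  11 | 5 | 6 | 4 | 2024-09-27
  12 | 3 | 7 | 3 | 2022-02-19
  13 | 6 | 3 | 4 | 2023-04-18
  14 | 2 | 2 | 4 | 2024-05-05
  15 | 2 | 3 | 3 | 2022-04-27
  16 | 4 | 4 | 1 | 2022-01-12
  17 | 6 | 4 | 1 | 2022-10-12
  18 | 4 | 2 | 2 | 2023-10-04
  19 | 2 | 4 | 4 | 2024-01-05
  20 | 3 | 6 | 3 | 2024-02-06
SELECT DISTINCT city FROM customers ORDER BY city

Execution result:
city
Dallas
Los Angeles
Philadelphia
San Diego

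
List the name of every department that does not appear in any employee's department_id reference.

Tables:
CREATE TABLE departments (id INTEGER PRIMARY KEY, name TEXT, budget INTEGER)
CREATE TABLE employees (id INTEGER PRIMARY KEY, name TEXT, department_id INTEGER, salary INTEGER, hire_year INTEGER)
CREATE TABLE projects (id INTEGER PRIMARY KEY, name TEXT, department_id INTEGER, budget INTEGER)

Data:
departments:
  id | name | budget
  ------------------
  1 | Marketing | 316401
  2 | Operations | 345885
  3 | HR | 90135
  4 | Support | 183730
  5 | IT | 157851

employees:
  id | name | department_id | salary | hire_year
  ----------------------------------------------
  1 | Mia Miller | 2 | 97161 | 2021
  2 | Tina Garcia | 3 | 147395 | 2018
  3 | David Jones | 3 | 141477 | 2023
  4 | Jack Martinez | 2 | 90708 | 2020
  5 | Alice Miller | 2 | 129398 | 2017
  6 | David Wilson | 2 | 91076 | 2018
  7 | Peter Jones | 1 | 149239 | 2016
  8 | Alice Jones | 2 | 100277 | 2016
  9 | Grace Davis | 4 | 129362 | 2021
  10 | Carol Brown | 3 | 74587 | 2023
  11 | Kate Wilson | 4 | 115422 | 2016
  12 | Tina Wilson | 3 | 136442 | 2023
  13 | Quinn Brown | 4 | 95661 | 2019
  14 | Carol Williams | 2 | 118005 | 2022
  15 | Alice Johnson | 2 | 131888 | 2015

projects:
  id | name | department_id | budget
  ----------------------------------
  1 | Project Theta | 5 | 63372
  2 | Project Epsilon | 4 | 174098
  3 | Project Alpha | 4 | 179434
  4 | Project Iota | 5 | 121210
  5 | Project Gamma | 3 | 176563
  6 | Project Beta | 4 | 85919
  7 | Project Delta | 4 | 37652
SELECT p.name FROM departments p LEFT JOIN employees c ON c.department_id = p.id WHERE c.id IS NULL

Execution result:
IT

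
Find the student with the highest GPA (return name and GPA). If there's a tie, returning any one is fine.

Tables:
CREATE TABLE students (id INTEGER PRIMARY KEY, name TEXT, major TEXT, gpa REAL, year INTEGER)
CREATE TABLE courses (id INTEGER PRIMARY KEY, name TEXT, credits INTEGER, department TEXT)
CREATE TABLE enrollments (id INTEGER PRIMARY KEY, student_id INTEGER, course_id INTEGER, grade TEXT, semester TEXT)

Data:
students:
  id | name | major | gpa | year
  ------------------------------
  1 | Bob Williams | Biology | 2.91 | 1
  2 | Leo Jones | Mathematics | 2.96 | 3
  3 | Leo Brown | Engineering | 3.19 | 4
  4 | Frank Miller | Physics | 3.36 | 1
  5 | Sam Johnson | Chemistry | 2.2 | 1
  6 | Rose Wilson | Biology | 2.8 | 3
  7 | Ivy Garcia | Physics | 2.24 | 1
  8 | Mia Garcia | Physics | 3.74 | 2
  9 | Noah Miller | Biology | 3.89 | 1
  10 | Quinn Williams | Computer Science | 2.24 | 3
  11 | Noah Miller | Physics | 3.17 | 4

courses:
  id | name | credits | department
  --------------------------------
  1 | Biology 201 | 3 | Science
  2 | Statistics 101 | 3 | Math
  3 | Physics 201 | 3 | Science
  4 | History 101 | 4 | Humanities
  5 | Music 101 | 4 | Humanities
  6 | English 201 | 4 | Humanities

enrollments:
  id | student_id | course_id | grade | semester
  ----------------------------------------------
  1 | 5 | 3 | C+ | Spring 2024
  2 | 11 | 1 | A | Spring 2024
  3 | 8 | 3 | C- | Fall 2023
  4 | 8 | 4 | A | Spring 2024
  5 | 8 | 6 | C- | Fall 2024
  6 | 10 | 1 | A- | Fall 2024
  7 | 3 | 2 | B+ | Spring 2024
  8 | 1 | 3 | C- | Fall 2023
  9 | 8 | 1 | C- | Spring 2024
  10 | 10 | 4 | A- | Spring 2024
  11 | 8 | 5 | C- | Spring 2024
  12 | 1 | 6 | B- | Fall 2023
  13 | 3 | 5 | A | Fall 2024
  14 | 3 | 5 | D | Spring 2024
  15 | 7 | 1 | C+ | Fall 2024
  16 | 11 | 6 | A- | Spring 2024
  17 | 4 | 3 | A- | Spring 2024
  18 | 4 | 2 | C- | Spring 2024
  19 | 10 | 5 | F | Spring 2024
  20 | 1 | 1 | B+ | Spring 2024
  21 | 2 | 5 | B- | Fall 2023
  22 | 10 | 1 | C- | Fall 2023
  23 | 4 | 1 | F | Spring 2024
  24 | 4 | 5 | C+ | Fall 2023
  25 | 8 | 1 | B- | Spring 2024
SELECT name, gpa FROM students ORDER BY gpa DESC LIMIT 1

Execution result:
name | gpa
Noah Miller | 3.89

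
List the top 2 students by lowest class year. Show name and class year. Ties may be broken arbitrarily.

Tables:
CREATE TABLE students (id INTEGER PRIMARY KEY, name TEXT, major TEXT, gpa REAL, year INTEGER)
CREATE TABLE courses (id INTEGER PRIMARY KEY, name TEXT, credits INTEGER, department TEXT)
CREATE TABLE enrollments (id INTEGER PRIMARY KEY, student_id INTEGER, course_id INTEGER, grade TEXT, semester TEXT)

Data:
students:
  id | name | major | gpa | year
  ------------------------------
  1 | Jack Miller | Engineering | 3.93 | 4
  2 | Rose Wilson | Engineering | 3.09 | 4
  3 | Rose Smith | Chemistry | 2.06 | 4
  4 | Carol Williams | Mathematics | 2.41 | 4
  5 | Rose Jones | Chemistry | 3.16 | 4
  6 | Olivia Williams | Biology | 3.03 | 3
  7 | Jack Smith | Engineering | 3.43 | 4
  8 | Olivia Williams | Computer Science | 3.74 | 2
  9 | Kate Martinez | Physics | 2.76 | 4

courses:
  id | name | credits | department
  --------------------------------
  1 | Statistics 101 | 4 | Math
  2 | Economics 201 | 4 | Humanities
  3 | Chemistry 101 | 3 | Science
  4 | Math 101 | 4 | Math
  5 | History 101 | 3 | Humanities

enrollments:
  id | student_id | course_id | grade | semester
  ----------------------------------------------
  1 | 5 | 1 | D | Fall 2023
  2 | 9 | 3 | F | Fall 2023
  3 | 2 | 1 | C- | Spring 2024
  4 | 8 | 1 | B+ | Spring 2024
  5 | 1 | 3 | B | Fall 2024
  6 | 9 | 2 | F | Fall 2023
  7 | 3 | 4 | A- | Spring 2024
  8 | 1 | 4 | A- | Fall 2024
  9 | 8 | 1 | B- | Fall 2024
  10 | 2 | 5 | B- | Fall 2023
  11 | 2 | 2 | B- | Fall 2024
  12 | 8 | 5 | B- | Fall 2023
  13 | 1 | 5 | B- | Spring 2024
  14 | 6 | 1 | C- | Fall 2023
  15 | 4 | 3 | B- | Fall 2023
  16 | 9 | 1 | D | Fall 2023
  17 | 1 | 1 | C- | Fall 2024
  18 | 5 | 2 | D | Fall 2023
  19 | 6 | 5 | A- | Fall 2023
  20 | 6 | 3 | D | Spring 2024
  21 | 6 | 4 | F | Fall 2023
SELECT name, year FROM students ORDER BY year ASC LIMIT 2

Execution result:
name | year
Olivia Williams | 2
Olivia Williams | 3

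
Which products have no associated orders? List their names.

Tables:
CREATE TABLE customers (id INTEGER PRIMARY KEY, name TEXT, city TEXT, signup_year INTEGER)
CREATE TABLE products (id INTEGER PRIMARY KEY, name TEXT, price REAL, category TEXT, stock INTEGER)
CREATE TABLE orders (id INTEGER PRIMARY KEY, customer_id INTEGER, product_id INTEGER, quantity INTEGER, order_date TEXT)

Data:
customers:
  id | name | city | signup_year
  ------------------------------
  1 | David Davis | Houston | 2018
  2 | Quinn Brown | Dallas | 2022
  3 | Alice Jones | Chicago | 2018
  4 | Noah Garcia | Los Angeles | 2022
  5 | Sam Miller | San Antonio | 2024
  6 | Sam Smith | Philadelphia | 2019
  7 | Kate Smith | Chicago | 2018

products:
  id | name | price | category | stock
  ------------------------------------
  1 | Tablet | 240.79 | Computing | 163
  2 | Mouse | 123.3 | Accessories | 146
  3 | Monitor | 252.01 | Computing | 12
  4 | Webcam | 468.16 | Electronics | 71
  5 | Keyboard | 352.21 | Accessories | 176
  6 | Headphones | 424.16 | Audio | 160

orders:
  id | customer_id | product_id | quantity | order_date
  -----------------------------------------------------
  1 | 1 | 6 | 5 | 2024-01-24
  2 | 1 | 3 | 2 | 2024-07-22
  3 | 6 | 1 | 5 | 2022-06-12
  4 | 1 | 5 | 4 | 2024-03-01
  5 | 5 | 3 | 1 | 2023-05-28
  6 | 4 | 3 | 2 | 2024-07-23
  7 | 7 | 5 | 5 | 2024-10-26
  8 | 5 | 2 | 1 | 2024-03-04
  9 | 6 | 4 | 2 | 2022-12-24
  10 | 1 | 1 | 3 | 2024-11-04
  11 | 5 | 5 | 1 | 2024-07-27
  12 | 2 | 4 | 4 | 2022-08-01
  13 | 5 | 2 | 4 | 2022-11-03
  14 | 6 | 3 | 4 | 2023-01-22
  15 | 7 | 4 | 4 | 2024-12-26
SELECT p.name FROM products p LEFT JOIN orders c ON c.product_id = p.id WHERE c.id IS NULL

Execution result:
(no rows)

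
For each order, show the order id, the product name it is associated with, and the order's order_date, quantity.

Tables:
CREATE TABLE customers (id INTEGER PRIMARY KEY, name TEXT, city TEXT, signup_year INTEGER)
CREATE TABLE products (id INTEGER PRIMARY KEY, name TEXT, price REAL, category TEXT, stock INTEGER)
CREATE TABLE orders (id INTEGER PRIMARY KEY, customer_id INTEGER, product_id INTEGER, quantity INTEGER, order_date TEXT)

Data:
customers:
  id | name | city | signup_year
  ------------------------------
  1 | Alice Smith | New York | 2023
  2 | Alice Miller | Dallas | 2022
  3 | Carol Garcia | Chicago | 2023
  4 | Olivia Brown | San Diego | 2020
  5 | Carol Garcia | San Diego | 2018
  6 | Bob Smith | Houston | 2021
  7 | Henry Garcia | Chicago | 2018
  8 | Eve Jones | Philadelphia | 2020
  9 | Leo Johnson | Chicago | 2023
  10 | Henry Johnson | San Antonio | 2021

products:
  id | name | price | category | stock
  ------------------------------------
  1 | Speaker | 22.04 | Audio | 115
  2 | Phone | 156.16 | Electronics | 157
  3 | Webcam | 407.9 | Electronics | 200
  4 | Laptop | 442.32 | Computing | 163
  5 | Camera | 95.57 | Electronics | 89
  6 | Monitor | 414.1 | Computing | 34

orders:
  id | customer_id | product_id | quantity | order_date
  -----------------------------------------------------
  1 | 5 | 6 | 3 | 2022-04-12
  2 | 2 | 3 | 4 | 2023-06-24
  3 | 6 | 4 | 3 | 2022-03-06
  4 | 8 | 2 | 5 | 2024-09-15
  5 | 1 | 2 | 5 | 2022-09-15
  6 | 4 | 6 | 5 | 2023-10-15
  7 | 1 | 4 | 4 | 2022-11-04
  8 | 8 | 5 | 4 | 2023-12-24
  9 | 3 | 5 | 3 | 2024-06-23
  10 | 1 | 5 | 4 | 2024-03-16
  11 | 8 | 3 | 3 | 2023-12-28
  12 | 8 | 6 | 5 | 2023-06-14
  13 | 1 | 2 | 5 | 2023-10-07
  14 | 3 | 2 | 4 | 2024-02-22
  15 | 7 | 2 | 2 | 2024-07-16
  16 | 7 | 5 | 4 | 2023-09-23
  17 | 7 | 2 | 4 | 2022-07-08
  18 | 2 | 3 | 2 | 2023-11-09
SELECT c.id, p.name AS product, c.order_date, c.quantity FROM orders c JOIN products p ON c.product_id = p.id

Execution result:
id | product | order_date | quantity
1 | Monitor | 2022-04-12 | 3
2 | Webcam | 2023-06-24 | 4
3 | Laptop | 2022-03-06 | 3
4 | Phone | 2024-09-15 | 5
5 | Phone | 2022-09-15 | 5
6 | Monitor | 2023-10-15 | 5
7 | Laptop | 2022-11-04 | 4
8 | Camera | 2023-12-24 | 4
9 | Camera | 2024-06-23 | 3
10 | Camera | 2024-03-16 | 4
11 | Webcam | 2023-12-28 | 3
12 | Monitor | 2023-06-14 | 5
13 | Phone | 2023-10-07 | 5
14 | Phone | 2024-02-22 | 4
15 | Phone | 2024-07-16 | 2
16 | Camera | 2023-09-23 | 4
17 | Phone | 2022-07-08 | 4
18 | Webcam | 2023-11-09 | 2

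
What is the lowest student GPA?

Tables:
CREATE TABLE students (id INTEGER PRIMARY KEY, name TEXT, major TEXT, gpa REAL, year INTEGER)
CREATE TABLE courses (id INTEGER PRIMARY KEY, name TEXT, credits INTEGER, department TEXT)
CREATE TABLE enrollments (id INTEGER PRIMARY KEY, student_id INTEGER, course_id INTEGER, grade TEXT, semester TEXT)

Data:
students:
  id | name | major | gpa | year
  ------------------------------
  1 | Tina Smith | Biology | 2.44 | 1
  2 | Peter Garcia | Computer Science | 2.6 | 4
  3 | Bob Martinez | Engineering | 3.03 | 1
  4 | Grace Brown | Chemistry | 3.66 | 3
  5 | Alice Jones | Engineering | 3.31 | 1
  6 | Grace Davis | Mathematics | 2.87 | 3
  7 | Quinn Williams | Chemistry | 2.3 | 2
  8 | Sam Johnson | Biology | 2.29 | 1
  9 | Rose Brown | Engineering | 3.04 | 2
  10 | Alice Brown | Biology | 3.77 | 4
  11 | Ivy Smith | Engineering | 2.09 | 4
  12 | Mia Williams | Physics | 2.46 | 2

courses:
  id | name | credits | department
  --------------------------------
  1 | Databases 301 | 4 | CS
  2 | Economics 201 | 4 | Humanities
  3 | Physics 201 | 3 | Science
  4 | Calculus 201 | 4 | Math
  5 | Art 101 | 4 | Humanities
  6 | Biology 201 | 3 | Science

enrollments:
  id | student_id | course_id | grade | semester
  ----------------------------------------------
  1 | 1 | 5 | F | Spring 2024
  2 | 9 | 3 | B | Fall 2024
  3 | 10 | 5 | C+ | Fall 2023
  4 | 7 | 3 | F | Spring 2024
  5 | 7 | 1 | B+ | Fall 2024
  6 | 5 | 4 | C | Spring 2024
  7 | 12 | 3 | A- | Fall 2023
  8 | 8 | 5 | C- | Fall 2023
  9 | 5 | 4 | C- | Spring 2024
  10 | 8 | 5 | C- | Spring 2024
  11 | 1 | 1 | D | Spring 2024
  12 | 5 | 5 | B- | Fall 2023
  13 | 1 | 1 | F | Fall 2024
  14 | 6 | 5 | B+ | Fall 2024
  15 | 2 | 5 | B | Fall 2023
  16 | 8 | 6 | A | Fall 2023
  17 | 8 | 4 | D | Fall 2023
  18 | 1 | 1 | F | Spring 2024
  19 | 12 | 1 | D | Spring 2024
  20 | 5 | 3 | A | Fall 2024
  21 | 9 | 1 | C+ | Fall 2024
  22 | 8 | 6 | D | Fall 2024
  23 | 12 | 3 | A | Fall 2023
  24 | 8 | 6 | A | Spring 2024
SELECT MIN(gpa) FROM students

Execution result:
2.09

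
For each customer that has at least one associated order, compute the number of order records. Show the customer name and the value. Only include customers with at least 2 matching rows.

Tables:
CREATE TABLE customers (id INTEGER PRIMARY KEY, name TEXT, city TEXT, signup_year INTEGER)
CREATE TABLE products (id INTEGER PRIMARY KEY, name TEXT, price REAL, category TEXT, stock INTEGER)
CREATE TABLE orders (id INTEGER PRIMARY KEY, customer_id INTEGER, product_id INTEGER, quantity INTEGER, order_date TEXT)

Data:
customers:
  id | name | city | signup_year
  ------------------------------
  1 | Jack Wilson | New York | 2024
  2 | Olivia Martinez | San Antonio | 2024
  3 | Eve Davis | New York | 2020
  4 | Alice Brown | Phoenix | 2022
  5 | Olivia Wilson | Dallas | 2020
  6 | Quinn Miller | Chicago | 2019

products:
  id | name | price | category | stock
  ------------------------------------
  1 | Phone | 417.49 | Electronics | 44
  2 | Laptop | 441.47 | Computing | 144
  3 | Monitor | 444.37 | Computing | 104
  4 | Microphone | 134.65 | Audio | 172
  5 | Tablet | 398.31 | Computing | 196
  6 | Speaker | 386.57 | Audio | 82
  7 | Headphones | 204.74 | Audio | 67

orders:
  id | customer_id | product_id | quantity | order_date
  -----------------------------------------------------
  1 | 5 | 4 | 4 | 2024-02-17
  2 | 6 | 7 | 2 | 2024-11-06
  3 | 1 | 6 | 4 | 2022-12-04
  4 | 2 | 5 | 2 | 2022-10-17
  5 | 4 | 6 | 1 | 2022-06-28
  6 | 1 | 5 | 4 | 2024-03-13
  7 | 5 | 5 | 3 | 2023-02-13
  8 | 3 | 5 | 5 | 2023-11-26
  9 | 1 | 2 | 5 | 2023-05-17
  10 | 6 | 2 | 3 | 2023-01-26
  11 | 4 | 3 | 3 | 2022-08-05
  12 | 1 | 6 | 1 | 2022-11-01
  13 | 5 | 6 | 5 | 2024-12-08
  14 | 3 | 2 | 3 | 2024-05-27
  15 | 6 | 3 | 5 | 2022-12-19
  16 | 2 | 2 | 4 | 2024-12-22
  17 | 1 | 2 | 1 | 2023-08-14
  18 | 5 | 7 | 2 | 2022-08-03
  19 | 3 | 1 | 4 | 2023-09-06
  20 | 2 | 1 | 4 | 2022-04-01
SELECT p.name, COUNT(*) AS n FROM orders c JOIN customers p ON c.customer_id = p.id GROUP BY p.id, p.name HAVING COUNT(*) >= 2

Execution result:
name | n
Jack Wilson | 5
Olivia Martinez | 3
Eve Davis | 3
Alice Brown | 2
Olivia Wilson | 4
Quinn Miller | 3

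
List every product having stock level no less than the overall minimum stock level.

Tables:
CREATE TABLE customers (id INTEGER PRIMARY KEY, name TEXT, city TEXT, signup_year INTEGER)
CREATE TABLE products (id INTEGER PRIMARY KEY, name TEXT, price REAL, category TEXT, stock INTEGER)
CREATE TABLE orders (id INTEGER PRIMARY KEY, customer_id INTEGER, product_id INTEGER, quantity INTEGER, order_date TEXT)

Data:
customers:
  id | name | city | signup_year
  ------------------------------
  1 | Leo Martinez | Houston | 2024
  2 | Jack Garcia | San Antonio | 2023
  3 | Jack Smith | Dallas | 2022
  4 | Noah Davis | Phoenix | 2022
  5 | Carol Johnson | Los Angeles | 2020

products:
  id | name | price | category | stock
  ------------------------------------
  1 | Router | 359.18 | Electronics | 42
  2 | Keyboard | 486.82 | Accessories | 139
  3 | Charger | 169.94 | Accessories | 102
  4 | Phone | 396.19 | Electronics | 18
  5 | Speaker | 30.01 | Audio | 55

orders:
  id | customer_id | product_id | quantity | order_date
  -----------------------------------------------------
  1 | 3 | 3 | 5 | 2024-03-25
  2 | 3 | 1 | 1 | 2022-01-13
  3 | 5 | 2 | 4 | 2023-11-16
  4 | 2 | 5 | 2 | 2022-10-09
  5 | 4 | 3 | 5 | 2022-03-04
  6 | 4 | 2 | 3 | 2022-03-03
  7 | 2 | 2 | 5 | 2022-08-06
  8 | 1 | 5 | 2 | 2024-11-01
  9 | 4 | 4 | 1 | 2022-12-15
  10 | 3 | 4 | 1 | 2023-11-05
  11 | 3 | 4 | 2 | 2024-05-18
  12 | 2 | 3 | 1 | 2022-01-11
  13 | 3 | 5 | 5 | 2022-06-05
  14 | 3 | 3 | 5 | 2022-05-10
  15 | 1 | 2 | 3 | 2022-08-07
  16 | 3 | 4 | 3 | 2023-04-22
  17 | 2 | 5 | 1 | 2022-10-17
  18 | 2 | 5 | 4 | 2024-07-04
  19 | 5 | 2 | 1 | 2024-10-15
SELECT name, stock FROM products WHERE stock >= (SELECT MIN(stock) FROM products)

Execution result:
name | stock
Router | 42
Keyboard | 139
Charger | 102
Phone | 18
Speaker | 55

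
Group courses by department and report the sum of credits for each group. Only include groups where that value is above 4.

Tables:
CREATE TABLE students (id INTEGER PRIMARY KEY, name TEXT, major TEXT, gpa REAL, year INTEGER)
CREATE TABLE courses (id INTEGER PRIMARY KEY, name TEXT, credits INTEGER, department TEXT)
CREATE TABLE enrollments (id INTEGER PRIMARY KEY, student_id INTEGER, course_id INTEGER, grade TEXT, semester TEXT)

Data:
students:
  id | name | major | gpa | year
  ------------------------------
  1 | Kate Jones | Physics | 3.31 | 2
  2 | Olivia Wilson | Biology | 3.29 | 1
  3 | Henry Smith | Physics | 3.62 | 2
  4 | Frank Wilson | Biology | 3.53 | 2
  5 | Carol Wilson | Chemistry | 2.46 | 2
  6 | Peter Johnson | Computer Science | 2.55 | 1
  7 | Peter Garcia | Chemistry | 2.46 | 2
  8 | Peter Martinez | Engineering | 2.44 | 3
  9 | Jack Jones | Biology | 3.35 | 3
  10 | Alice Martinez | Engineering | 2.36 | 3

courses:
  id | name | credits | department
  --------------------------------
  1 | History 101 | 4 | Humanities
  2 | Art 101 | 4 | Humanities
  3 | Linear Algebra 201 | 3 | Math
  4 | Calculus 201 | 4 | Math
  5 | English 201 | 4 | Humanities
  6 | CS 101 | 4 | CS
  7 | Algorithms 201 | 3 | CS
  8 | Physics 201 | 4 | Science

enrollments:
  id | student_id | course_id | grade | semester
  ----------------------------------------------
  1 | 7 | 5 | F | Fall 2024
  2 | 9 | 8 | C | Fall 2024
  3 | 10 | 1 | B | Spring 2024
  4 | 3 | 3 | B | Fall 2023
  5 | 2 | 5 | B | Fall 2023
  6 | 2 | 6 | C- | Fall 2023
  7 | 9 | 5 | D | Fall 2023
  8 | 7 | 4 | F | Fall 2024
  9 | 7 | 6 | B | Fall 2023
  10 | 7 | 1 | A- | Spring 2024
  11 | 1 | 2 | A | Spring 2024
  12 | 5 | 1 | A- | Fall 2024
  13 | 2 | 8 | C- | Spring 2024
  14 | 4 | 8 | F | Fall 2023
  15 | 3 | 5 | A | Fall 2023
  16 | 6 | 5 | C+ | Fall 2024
SELECT department, SUM(credits) AS sum_credits FROM courses GROUP BY department HAVING SUM(credits) > 4

Execution result:
department | sum_credits
CS | 7
Humanities | 12
Math | 7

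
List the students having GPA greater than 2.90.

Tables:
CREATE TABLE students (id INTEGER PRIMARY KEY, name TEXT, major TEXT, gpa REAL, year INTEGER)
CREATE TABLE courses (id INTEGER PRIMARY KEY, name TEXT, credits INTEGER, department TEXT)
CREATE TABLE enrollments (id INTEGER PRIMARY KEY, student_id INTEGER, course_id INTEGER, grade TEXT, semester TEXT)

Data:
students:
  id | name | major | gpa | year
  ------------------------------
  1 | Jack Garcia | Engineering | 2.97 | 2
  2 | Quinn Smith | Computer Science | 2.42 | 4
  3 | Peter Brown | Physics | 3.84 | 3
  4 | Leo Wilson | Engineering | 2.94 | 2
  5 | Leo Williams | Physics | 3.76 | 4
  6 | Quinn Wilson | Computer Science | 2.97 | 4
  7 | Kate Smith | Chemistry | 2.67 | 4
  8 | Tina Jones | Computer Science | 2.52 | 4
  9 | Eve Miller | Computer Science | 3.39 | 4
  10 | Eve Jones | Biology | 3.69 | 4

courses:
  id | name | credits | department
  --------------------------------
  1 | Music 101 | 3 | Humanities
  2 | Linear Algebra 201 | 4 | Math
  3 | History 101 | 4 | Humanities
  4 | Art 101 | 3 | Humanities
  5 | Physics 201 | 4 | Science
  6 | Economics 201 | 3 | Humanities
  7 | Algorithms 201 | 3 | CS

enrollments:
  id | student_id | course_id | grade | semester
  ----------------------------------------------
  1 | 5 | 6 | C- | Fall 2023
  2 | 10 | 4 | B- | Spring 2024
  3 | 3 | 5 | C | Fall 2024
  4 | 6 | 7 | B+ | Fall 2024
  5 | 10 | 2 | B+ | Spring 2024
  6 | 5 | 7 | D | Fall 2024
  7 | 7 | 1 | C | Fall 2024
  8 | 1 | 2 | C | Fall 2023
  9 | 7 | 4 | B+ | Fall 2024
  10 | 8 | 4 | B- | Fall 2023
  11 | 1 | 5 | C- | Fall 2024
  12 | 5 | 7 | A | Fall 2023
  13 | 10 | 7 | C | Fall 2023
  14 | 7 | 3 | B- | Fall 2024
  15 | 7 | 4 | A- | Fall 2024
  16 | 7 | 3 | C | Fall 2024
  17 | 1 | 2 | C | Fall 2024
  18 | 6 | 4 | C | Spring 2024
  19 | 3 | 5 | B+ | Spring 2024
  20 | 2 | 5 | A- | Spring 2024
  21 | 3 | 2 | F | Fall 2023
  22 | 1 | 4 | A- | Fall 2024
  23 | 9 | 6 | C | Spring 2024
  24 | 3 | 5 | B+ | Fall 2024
SELECT name, gpa FROM students WHERE gpa > 2.9

Execution result:
name | gpa
Jack Garcia | 2.97
Peter Brown | 3.84
Leo Wilson | 2.94
Leo Williams | 3.76
Quinn Wilson | 2.97
Eve Miller | 3.39
Eve Jones | 3.69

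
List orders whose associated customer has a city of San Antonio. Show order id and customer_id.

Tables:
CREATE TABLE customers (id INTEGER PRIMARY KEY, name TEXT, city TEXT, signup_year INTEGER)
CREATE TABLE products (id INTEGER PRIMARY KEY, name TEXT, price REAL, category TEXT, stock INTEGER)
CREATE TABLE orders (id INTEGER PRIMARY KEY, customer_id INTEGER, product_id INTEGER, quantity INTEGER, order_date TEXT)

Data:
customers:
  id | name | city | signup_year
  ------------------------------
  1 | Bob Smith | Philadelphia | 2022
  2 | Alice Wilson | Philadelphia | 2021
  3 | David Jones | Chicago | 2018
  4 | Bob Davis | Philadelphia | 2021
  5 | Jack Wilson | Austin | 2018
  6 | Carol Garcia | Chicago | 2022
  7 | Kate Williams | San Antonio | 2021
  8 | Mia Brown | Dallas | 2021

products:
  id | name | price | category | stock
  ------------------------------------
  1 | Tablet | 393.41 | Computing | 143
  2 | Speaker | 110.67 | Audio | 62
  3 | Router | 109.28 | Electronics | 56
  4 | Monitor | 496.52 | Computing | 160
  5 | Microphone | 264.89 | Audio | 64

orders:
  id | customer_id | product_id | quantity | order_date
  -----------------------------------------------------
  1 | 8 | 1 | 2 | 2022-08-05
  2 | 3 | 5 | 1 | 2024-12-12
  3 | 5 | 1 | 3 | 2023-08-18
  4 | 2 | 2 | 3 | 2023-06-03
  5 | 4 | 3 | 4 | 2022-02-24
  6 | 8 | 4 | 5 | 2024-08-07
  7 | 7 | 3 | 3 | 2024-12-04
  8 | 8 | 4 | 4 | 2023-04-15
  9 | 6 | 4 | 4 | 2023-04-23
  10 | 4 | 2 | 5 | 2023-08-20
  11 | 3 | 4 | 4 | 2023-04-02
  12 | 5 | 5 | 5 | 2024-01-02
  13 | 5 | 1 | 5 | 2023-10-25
SELECT id, customer_id FROM orders WHERE customer_id IN (SELECT id FROM customers WHERE city = 'San Antonio')

Execution result:
id | customer_id
7 | 7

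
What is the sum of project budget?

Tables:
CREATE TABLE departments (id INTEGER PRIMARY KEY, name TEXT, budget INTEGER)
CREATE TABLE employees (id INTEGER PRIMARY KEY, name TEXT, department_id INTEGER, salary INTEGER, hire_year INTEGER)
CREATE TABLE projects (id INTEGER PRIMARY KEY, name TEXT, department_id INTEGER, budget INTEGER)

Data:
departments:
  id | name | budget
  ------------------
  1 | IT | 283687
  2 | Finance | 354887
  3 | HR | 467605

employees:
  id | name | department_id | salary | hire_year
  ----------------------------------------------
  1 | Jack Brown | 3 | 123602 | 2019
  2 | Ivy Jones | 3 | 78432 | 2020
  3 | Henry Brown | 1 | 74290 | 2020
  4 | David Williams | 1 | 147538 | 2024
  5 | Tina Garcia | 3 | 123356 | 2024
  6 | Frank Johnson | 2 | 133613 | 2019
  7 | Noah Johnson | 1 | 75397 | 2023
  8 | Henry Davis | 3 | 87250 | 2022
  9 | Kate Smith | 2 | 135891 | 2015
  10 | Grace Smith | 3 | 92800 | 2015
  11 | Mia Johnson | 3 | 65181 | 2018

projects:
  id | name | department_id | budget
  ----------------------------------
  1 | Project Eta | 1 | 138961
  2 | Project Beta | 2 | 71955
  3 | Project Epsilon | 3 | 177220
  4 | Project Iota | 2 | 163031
SELECT SUM(budget) FROM projects

Execution result:
551167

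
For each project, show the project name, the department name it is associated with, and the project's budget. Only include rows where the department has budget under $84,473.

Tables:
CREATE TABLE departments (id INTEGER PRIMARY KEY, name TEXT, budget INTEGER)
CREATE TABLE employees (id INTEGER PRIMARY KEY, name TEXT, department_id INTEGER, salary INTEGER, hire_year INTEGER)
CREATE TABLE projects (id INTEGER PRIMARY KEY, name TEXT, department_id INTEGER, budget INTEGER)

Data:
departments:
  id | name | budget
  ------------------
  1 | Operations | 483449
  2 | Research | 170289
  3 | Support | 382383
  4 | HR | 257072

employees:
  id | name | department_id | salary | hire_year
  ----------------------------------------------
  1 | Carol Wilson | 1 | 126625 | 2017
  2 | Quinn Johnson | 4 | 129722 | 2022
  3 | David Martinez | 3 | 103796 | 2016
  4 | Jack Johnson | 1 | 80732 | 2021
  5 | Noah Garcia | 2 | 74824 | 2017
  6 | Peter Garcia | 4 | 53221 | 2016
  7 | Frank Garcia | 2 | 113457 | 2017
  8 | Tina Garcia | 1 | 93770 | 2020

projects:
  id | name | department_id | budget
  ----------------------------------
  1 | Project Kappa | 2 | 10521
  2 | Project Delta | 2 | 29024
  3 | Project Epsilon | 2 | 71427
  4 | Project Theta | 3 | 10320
SELECT c.name, p.name AS department, c.budget FROM projects c JOIN departments p ON c.department_id = p.id WHERE p.budget < 84473

Execution result:
(no rows)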